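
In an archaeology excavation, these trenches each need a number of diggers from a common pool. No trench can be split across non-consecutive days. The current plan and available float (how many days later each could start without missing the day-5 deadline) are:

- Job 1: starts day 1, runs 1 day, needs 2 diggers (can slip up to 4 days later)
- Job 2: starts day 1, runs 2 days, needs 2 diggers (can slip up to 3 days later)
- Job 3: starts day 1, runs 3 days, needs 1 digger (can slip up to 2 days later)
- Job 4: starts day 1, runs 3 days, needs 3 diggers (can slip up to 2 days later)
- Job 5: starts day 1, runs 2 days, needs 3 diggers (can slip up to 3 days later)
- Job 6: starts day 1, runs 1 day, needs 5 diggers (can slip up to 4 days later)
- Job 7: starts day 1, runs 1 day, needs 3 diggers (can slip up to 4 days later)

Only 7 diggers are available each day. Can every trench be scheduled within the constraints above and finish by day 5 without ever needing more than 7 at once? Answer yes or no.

yes

Schedule Job 1@1, Job 2@1, Job 3@2, Job 4@1, Job 5@3, Job 6@5, Job 7@4: d1:7  d2:6  d3:7  d4:7  d5:5 — peak 7 ≤ 7.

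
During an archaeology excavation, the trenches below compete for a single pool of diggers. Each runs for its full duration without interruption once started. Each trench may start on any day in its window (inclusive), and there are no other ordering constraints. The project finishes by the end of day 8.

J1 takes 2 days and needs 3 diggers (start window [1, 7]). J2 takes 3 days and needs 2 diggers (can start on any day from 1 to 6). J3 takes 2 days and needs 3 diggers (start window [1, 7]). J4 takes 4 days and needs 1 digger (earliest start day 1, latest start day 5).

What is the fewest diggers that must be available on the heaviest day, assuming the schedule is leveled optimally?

Early-start (J1@1, J2@1, J3@1, J4@1) gives peak 9: d1:9  d2:9  d3:3  d4:1  d5:0  d6:0  d7:0  d8:0.
Shift J2→3, J3→7, J4→3.
Schedule J1@1, J2@3, J3@7, J4@3: d1:3  d2:3  d3:3  d4:3  d5:3  d6:1  d7:3  d8:3 — peak 3.
Total digger-days = 22 over 8 days ⇒ peak ≥ ⌈22/8⌉ = 3, so 3 is optimal.

3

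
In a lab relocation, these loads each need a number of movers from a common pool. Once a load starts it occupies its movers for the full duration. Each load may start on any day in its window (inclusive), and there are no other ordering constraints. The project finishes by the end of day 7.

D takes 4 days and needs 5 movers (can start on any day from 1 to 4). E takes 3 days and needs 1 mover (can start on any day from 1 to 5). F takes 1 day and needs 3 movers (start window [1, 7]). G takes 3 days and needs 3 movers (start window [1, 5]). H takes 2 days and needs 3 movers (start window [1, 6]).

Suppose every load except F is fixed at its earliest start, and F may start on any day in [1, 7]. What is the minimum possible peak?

12

F@1: d1:15  d2:12  d3:9  d4:5  d5:0  d6:0  d7:0 → peak 15
F@2: d1:12  d2:15  d3:9  d4:5  d5:0  d6:0  d7:0 → peak 15
F@3: d1:12  d2:12  d3:12  d4:5  d5:0  d6:0  d7:0 → peak 12
F@4: d1:12  d2:12  d3:9  d4:8  d5:0  d6:0  d7:0 → peak 12
F@5: d1:12  d2:12  d3:9  d4:5  d5:3  d6:0  d7:0 → peak 12
F@6: d1:12  d2:12  d3:9  d4:5  d5:0  d6:3  d7:0 → peak 12
F@7: d1:12  d2:12  d3:9  d4:5  d5:0  d6:0  d7:3 → peak 12
Best is F@3, peak 12.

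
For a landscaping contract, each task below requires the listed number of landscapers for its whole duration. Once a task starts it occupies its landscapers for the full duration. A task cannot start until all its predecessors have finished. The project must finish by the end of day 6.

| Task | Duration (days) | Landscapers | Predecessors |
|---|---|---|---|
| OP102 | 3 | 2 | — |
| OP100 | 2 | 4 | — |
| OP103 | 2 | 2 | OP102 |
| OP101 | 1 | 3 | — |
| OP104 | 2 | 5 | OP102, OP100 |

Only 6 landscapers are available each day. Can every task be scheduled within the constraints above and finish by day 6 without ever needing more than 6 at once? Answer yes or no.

no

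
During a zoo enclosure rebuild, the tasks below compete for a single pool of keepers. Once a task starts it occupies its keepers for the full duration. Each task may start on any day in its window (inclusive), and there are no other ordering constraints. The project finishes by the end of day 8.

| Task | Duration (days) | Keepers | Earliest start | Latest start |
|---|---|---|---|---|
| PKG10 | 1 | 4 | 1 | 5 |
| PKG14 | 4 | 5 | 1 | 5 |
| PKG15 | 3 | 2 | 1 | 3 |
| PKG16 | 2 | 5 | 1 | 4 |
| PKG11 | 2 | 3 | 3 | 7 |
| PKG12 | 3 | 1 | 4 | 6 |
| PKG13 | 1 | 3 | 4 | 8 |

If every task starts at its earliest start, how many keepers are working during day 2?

12

At early start, day 2 has: PKG14, PKG15, PKG16.
Demand: 5 + 2 + 5 = 12.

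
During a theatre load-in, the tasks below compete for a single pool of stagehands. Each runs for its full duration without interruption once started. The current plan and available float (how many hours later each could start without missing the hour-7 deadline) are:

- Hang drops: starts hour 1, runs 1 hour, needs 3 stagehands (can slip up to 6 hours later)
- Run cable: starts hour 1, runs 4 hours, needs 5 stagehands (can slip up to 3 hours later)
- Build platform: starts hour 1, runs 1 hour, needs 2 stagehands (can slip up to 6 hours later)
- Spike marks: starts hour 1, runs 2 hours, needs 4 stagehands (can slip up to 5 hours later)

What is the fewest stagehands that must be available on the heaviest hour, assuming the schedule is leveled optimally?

5

Early-start (Hang drops@1, Run cable@1, Build platform@1, Spike marks@1) gives peak 14: h1:14  h2:9  h3:5  h4:5  h5:0  h6:0  h7:0.
Shift Run cable→2, Spike marks→6.
Schedule Hang drops@1, Run cable@2, Build platform@1, Spike marks@6: h1:5  h2:5  h3:5  h4:5  h5:5  h6:4  h7:4 — peak 5.
Total stagehand-hours = 33 over 7 hours ⇒ peak ≥ ⌈33/7⌉ = 5, so 5 is optimal.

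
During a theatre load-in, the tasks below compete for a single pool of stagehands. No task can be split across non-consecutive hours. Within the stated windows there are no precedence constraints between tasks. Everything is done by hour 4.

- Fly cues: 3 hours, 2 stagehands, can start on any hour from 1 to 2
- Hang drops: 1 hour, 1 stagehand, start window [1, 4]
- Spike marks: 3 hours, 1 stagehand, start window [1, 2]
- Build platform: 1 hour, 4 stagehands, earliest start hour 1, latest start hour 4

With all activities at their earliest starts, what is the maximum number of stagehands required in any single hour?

Early-start schedule: Fly cues@1, Hang drops@1, Spike marks@1, Build platform@1.
Load per hour: hour 1: 8, hour 2: 3, hour 3: 3, hour 4: 0.
Peak is 8.

8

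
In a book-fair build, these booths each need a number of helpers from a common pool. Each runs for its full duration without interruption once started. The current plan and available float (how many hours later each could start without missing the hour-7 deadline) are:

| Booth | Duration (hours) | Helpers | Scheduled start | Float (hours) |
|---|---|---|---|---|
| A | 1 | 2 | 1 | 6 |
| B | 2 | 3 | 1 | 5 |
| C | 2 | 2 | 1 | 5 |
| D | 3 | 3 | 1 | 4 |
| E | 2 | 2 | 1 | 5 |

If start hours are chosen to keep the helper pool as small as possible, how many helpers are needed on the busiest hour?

5

Early-start (A@1, B@1, C@1, D@1, E@1) gives peak 12: h1:12  h2:10  h3:3  h4:0  h5:0  h6:0  h7:0.
Shift C→2, D→3, E→4.
Schedule A@1, B@1, C@2, D@3, E@4: h1:5  h2:5  h3:5  h4:5  h5:5  h6:0  h7:0 — peak 5.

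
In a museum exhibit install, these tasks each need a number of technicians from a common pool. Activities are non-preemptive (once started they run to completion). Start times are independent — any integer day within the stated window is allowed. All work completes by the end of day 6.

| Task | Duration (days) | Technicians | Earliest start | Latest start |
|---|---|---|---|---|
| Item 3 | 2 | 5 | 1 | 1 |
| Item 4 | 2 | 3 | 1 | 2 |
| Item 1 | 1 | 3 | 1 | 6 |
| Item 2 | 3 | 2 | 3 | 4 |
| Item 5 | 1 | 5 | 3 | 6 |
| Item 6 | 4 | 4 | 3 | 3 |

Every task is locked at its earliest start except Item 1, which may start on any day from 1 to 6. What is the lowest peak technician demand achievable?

11

Item 1@1: d1:11  d2:8  d3:11  d4:6  d5:6  d6:4 → peak 11
Item 1@2: d1:8  d2:11  d3:11  d4:6  d5:6  d6:4 → peak 11
Item 1@3: d1:8  d2:8  d3:14  d4:6  d5:6  d6:4 → peak 14
Item 1@4: d1:8  d2:8  d3:11  d4:9  d5:6  d6:4 → peak 11
Item 1@5: d1:8  d2:8  d3:11  d4:6  d5:9  d6:4 → peak 11
Item 1@6: d1:8  d2:8  d3:11  d4:6  d5:6  d6:7 → peak 11
Best is Item 1@1, peak 11.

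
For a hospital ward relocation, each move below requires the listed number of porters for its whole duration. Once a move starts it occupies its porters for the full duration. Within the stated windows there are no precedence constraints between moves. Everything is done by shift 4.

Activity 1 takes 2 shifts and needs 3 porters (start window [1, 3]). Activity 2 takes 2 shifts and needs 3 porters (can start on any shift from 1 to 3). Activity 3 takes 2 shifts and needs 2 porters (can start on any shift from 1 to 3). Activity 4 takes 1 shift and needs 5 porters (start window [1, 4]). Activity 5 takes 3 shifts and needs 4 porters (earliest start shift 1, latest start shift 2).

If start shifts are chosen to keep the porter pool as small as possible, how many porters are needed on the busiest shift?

Early-start (Activity 1@1, Activity 2@1, Activity 3@1, Activity 4@1, Activity 5@1) gives peak 17: s1:17  s2:12  s3:4  s4:0.
Shift Activity 2→3, Activity 4→4.
Schedule Activity 1@1, Activity 2@3, Activity 3@1, Activity 4@4, Activity 5@1: s1:9  s2:9  s3:7  s4:8 — peak 9.
Total porter-shifts = 33 over 4 shifts ⇒ peak ≥ ⌈33/4⌉ = 9, so 9 is optimal.

9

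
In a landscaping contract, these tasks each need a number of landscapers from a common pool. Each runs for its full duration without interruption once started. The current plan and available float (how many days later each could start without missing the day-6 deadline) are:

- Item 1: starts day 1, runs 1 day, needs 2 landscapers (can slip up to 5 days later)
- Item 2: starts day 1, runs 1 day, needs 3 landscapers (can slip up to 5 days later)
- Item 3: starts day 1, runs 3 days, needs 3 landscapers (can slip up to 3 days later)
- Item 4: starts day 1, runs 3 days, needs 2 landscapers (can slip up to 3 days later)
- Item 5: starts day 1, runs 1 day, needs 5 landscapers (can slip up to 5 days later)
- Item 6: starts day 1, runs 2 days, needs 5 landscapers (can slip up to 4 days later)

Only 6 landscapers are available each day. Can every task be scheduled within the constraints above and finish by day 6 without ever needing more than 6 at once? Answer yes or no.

no

The minimum achievable peak is 7; 6 < 7, so no feasible schedule stays within the cap.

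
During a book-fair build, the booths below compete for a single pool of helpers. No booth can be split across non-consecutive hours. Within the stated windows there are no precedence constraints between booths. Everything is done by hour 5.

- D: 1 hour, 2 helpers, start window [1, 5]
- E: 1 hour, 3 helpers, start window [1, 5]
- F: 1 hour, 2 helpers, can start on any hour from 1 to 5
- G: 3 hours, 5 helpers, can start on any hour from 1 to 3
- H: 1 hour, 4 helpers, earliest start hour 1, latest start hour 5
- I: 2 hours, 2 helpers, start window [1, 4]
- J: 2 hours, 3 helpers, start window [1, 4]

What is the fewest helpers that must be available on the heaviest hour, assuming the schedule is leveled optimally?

8

Early-start (D@1, E@1, F@1, G@1, H@1, I@1, J@1) gives peak 21: h1:21  h2:10  h3:5  h4:0  h5:0.
Shift G→2, H→5, I→2, J→4.
Schedule D@1, E@1, F@1, G@2, H@5, I@2, J@4: h1:7  h2:7  h3:7  h4:8  h5:7 — peak 8.
Total helper-hours = 36 over 5 hours ⇒ peak ≥ ⌈36/5⌉ = 8, so 8 is optimal.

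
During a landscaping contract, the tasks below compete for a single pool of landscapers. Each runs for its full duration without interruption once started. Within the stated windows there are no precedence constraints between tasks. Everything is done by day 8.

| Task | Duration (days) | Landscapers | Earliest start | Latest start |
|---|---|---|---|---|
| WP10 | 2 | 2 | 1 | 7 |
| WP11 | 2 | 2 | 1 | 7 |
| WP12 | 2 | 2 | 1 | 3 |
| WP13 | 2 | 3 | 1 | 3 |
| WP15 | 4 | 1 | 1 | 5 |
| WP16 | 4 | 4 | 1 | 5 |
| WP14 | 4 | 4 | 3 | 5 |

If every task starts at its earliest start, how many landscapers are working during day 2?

14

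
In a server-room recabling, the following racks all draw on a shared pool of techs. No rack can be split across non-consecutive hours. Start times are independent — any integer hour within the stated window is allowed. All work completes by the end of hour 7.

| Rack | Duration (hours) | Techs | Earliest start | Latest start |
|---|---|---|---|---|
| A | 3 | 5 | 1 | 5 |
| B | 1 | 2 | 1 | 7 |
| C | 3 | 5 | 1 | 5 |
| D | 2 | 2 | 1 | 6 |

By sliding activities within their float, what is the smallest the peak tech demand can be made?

7

Early-start (A@1, B@1, C@1, D@1) gives peak 14: h1:14  h2:12  h3:10  h4:0  h5:0  h6:0  h7:0.
Shift C→4, D→2.
Schedule A@1, B@1, C@4, D@2: h1:7  h2:7  h3:7  h4:5  h5:5  h6:5  h7:0 — peak 7.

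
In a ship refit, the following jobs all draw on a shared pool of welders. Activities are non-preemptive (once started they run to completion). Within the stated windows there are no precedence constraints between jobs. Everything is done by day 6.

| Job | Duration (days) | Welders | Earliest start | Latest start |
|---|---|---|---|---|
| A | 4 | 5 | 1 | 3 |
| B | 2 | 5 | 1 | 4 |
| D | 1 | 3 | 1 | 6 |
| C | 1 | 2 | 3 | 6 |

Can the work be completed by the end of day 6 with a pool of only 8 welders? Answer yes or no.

yes

Schedule A@3, B@1, D@1, C@3: d1:8  d2:5  d3:7  d4:5  d5:5  d6:5 — peak 8 ≤ 8.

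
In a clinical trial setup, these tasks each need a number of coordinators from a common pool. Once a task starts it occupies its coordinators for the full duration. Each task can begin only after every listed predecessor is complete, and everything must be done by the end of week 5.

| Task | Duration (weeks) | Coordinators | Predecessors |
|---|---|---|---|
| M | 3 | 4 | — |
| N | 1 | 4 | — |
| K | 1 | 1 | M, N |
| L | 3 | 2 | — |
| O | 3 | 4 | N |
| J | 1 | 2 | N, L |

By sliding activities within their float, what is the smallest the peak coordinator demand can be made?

10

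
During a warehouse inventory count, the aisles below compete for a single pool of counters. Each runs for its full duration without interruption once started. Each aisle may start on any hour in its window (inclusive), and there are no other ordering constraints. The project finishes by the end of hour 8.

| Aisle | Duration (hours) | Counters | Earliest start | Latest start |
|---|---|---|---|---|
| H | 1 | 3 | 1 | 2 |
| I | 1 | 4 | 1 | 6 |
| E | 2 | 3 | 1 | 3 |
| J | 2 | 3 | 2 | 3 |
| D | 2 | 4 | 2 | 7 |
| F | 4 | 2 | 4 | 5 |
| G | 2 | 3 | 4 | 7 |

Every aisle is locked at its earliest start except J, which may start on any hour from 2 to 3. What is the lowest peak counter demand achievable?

J@2: h1:10  h2:10  h3:7  h4:5  h5:5  h6:2  h7:2  h8:0 → peak 10
J@3: h1:10  h2:7  h3:7  h4:8  h5:5  h6:2  h7:2  h8:0 → peak 10
Best is J@2, peak 10.

10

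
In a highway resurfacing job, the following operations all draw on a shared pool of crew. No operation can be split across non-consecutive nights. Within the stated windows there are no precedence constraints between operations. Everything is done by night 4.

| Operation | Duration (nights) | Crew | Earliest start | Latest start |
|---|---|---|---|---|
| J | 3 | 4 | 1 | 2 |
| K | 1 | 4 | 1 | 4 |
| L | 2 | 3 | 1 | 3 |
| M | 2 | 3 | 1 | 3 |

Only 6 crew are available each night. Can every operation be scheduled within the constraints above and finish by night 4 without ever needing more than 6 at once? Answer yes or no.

Total crew member-nights = 28; over 4 nights the average is 28/4 > 6, so some night must exceed 6.

no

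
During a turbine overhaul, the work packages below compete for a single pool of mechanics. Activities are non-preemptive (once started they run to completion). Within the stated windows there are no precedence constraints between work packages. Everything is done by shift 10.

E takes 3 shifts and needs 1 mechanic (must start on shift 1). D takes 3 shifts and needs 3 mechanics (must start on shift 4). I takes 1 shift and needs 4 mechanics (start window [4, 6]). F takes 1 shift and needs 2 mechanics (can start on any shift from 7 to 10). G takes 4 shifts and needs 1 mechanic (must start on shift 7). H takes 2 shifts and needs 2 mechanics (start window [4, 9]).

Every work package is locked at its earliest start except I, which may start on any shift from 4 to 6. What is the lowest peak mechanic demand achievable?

7

I@4: s1:1  s2:1  s3:1  s4:9  s5:5  s6:3  s7:3  s8:1  s9:1  s10:1 → peak 9
I@5: s1:1  s2:1  s3:1  s4:5  s5:9  s6:3  s7:3  s8:1  s9:1  s10:1 → peak 9
I@6: s1:1  s2:1  s3:1  s4:5  s5:5  s6:7  s7:3  s8:1  s9:1  s10:1 → peak 7
Best is I@6, peak 7.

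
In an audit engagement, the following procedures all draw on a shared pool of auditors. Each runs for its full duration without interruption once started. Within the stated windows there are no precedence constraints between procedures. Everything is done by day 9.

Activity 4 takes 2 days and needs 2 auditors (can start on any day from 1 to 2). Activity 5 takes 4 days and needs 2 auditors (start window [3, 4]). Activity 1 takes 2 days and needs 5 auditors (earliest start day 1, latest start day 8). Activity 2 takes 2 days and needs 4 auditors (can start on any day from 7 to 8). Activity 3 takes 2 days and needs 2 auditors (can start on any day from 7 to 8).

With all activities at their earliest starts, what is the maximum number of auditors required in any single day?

Early-start schedule: Activity 4@1, Activity 5@3, Activity 1@1, Activity 2@7, Activity 3@7.
Load per day: day 1: 7, day 2: 7, day 3: 2, day 4: 2, day 5: 2, day 6: 2, day 7: 6, day 8: 6, day 9: 0.
Peak is 7.

7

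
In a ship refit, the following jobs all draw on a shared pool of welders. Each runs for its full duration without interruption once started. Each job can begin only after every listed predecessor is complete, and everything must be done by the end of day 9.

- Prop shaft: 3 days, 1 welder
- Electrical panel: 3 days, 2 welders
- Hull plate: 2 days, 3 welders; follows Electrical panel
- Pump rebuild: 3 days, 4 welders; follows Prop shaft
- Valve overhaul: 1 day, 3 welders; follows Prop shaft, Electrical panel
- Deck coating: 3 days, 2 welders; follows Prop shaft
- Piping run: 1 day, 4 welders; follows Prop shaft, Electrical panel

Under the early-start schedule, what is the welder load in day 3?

At early start, day 3 has: Prop shaft, Electrical panel.
Demand: 1 + 2 = 3.

3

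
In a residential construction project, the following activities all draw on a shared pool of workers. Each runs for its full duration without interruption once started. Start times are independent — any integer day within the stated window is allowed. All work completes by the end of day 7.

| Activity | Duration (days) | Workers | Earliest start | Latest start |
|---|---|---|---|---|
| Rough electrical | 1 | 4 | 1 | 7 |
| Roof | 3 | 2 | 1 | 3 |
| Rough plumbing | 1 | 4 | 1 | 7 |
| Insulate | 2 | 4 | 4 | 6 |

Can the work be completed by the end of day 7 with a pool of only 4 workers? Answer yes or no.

yes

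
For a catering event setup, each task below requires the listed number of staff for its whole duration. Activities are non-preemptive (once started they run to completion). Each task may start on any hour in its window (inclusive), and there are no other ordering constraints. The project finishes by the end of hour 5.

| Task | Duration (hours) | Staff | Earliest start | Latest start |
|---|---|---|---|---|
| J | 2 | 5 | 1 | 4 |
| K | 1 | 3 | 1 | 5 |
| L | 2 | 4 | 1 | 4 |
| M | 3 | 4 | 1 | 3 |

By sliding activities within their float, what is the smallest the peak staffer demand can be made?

8

Early-start (J@1, K@1, L@1, M@1) gives peak 16: h1:16  h2:13  h3:4  h4:0  h5:0.
Shift L→3, M→3.
Schedule J@1, K@1, L@3, M@3: h1:8  h2:5  h3:8  h4:8  h5:4 — peak 8.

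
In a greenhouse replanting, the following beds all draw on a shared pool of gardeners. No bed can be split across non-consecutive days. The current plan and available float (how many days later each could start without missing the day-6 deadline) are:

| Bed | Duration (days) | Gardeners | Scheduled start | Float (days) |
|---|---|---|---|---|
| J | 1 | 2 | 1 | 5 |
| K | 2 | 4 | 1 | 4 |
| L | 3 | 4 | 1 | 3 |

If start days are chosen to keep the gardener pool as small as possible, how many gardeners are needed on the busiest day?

Early-start (J@1, K@1, L@1) gives peak 10: d1:10  d2:8  d3:4  d4:0  d5:0  d6:0.
Shift K→2, L→4.
Schedule J@1, K@2, L@4: d1:2  d2:4  d3:4  d4:4  d5:4  d6:4 — peak 4.
Total gardener-days = 22 over 6 days ⇒ peak ≥ ⌈22/6⌉ = 4, so 4 is optimal.

4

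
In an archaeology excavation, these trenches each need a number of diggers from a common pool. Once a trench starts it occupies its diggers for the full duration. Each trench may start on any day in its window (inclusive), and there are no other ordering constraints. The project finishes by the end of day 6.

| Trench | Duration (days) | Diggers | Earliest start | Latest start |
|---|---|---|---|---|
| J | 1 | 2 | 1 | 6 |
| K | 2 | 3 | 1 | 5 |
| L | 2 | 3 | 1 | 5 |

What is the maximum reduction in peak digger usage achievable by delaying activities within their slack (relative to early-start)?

Early-start peak: d1:8  d2:6  d3:0  d4:0  d5:0  d6:0 ⇒ 8.
Leveled (J@1, K@2, L@4): d1:2  d2:3  d3:3  d4:3  d5:3  d6:0 ⇒ 3.
Reduction 8 − 3 = 5.

5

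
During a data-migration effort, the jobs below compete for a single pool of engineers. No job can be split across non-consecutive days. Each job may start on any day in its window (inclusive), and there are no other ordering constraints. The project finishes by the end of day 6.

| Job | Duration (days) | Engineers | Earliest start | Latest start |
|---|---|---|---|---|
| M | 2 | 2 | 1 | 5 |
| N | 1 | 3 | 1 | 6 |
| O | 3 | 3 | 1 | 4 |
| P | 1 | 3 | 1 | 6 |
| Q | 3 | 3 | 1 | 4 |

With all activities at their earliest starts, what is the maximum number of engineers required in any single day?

14

Early-start schedule: M@1, N@1, O@1, P@1, Q@1.
Load per day: day 1: 14, day 2: 8, day 3: 6, day 4: 0, day 5: 0, day 6: 0.
Peak is 14.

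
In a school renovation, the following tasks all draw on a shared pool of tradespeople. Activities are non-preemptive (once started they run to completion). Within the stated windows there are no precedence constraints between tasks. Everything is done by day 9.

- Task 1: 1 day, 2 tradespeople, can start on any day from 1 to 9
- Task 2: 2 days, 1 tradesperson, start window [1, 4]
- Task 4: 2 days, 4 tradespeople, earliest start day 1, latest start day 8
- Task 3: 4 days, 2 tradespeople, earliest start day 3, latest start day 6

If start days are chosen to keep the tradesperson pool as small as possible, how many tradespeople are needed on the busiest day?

Early-start (Task 1@1, Task 2@1, Task 4@1, Task 3@3) gives peak 7: d1:7  d2:5  d3:2  d4:2  d5:2  d6:2  d7:0  d8:0  d9:0.
Shift Task 4→3, Task 3→5.
Schedule Task 1@1, Task 2@1, Task 4@3, Task 3@5: d1:3  d2:1  d3:4  d4:4  d5:2  d6:2  d7:2  d8:2  d9:0 — peak 4.

4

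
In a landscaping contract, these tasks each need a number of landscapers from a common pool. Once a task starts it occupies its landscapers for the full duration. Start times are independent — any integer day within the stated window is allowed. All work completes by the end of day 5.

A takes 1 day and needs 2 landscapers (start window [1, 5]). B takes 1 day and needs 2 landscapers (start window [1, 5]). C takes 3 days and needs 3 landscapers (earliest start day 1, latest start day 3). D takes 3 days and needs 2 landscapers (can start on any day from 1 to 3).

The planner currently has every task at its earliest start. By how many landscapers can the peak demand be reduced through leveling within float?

Early-start peak: d1:9  d2:5  d3:5  d4:0  d5:0 ⇒ 9.
Leveled (A@1, B@1, C@2, D@2): d1:4  d2:5  d3:5  d4:5  d5:0 ⇒ 5.
Reduction 9 − 5 = 4.

4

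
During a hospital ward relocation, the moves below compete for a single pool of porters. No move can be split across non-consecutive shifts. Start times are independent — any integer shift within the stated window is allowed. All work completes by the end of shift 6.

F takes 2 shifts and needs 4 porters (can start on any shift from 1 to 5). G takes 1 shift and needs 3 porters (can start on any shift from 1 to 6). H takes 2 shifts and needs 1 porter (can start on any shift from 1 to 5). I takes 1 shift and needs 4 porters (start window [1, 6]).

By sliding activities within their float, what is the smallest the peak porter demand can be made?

Early-start (F@1, G@1, H@1, I@1) gives peak 12: s1:12  s2:5  s3:0  s4:0  s5:0  s6:0.
Shift G→3, H→3, I→5.
Schedule F@1, G@3, H@3, I@5: s1:4  s2:4  s3:4  s4:1  s5:4  s6:0 — peak 4.

4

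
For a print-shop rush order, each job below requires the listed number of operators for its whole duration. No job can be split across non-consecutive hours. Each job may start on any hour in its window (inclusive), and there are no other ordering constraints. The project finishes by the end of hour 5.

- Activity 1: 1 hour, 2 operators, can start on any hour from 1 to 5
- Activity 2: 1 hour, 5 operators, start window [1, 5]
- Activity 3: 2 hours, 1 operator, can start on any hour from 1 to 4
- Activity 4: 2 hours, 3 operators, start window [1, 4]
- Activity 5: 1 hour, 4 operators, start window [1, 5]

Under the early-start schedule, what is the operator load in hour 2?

At early start, hour 2 has: Activity 3, Activity 4.
Demand: 1 + 3 = 4.

4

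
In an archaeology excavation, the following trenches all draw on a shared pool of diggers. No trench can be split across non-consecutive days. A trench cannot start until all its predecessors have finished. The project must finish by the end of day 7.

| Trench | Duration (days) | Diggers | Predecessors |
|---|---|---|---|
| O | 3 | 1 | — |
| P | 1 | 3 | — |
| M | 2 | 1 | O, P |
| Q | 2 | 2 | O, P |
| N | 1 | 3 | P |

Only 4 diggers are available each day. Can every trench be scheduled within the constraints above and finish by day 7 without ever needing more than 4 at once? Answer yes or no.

yes

Schedule O@1, P@4, M@5, Q@5, N@7: d1:1  d2:1  d3:1  d4:3  d5:3  d6:3  d7:3 — peak 3 ≤ 4.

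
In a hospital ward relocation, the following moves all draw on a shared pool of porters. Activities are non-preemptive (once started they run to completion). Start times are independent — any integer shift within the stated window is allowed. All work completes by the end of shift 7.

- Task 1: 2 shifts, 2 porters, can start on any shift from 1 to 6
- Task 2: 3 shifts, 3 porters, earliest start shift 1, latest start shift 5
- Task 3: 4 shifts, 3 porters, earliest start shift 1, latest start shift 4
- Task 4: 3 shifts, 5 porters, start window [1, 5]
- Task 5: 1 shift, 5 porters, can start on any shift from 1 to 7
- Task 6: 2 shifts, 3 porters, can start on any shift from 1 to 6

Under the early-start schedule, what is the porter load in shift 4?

At early start, shift 4 has: Task 3.
Demand: 3 = 3.

3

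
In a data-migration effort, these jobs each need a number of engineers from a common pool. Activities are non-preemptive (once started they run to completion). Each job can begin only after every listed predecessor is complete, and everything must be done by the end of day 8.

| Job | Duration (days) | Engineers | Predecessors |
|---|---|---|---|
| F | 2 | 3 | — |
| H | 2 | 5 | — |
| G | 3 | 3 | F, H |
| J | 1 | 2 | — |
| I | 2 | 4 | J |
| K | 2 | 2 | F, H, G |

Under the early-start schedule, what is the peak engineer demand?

12

Early-start schedule: F@1, H@1, G@3, J@1, I@2, K@6.
Load per day: day 1: 10, day 2: 12, day 3: 7, day 4: 3, day 5: 3, day 6: 2, day 7: 2, day 8: 0.
Peak is 12.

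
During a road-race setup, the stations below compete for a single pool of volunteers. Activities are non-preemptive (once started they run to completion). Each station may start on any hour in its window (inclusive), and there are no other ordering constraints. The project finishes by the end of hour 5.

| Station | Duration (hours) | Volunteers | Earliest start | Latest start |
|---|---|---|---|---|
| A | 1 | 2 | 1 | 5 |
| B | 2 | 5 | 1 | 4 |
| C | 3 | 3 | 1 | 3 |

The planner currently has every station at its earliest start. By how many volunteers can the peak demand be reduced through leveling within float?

5

Early-start peak: h1:10  h2:8  h3:3  h4:0  h5:0 ⇒ 10.
Leveled (A@1, B@4, C@1): h1:5  h2:3  h3:3  h4:5  h5:5 ⇒ 5.
Reduction 10 − 5 = 5.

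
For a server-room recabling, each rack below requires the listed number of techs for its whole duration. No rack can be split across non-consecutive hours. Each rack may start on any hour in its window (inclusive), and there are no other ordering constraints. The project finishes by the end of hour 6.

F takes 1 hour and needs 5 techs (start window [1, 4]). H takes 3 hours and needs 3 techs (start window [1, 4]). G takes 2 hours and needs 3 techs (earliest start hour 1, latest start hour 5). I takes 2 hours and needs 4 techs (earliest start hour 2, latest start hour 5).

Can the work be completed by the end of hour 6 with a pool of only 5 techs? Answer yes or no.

The minimum achievable peak is 6; 5 < 6, so no feasible schedule stays within the cap.

no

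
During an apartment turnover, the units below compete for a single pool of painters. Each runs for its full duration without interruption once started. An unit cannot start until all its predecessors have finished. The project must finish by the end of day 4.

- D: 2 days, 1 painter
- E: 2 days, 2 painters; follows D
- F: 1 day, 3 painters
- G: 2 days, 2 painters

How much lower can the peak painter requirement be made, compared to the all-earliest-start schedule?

2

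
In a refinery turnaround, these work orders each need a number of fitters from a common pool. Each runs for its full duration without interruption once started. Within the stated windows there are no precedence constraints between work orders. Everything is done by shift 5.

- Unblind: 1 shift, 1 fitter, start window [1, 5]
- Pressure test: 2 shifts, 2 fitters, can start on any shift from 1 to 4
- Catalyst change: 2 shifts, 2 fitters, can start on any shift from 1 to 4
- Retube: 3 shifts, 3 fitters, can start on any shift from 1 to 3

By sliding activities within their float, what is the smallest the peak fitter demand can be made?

Early-start (Unblind@1, Pressure test@1, Catalyst change@1, Retube@1) gives peak 8: s1:8  s2:7  s3:3  s4:0  s5:0.
Shift Pressure test→4, Catalyst change→4.
Schedule Unblind@1, Pressure test@4, Catalyst change@4, Retube@1: s1:4  s2:3  s3:3  s4:4  s5:4 — peak 4.
Total fitter-shifts = 18 over 5 shifts ⇒ peak ≥ ⌈18/5⌉ = 4, so 4 is optimal.

4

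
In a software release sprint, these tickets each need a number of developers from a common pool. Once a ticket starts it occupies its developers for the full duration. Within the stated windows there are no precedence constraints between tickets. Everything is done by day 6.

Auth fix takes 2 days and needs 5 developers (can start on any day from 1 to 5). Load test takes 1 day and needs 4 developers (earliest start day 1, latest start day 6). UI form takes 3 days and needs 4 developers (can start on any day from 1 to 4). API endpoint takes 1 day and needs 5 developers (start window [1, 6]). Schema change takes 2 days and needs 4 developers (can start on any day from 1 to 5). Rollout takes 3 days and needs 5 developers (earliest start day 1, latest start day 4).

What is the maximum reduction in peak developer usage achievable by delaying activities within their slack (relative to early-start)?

Early-start peak: d1:27  d2:18  d3:9  d4:0  d5:0  d6:0 ⇒ 27.
Leveled (Auth fix@1, Load test@1, UI form@2, API endpoint@3, Schema change@5, Rollout@4): d1:9  d2:9  d3:9  d4:9  d5:9  d6:9 ⇒ 9.
Reduction 27 − 9 = 18.

18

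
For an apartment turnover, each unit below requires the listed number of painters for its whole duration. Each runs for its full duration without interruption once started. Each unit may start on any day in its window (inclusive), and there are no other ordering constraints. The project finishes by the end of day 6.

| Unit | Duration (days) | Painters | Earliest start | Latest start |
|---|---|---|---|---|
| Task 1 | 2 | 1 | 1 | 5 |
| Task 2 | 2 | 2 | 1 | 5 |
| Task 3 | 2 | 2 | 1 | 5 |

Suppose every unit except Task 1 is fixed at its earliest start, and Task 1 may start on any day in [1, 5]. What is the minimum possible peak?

Task 1@1: d1:5  d2:5  d3:0  d4:0  d5:0  d6:0 → peak 5
Task 1@2: d1:4  d2:5  d3:1  d4:0  d5:0  d6:0 → peak 5
Task 1@3: d1:4  d2:4  d3:1  d4:1  d5:0  d6:0 → peak 4
Task 1@4: d1:4  d2:4  d3:0  d4:1  d5:1  d6:0 → peak 4
Task 1@5: d1:4  d2:4  d3:0  d4:0  d5:1  d6:1 → peak 4
Best is Task 1@3, peak 4.

4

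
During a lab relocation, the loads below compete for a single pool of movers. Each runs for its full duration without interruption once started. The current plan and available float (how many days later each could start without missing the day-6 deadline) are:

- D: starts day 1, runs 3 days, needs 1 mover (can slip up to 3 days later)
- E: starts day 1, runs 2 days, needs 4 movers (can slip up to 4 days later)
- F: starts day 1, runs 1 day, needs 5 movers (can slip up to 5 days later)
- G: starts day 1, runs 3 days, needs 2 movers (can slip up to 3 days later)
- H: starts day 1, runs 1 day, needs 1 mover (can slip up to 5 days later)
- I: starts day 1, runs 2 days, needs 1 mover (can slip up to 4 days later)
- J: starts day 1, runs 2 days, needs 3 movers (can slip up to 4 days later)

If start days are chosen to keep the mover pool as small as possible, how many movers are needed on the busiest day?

6

Early-start (D@1, E@1, F@1, G@1, H@1, I@1, J@1) gives peak 17: d1:17  d2:11  d3:3  d4:0  d5:0  d6:0.
Shift F→3, G→4, I→4, J→4.
Schedule D@1, E@1, F@3, G@4, H@1, I@4, J@4: d1:6  d2:5  d3:6  d4:6  d5:6  d6:2 — peak 6.
Total mover-days = 31 over 6 days ⇒ peak ≥ ⌈31/6⌉ = 6, so 6 is optimal.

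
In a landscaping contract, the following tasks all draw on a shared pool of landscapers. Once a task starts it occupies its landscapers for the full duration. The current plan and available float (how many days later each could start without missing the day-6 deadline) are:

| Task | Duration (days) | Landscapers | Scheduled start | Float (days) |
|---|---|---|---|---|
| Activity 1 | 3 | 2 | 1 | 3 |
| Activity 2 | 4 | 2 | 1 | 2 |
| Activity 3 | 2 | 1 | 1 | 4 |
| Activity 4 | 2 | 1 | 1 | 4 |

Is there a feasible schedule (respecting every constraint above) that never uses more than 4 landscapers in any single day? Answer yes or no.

yes

Schedule Activity 1@1, Activity 2@1, Activity 3@4, Activity 4@4: d1:4  d2:4  d3:4  d4:4  d5:2  d6:0 — peak 4 ≤ 4.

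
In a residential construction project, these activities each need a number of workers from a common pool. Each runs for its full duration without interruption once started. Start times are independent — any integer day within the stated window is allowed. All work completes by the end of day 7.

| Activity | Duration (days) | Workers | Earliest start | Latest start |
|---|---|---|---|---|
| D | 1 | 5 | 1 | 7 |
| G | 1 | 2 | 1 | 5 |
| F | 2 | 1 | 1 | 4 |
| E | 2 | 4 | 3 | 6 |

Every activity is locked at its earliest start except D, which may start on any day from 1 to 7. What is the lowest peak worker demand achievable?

5

D@1: d1:8  d2:1  d3:4  d4:4  d5:0  d6:0  d7:0 → peak 8
D@2: d1:3  d2:6  d3:4  d4:4  d5:0  d6:0  d7:0 → peak 6
D@3: d1:3  d2:1  d3:9  d4:4  d5:0  d6:0  d7:0 → peak 9
D@4: d1:3  d2:1  d3:4  d4:9  d5:0  d6:0  d7:0 → peak 9
D@5: d1:3  d2:1  d3:4  d4:4  d5:5  d6:0  d7:0 → peak 5
D@6: d1:3  d2:1  d3:4  d4:4  d5:0  d6:5  d7:0 → peak 5
D@7: d1:3  d2:1  d3:4  d4:4  d5:0  d6:0  d7:5 → peak 5
Best is D@5, peak 5.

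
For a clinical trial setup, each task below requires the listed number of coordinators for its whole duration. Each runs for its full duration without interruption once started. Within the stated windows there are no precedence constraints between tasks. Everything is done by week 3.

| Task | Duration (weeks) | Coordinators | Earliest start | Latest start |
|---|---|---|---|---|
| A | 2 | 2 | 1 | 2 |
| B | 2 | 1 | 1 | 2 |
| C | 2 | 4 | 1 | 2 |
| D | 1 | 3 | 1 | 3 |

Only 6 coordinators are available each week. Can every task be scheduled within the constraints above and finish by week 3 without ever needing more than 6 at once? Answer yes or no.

The minimum achievable peak is 7; 6 < 7, so no feasible schedule stays within the cap.

no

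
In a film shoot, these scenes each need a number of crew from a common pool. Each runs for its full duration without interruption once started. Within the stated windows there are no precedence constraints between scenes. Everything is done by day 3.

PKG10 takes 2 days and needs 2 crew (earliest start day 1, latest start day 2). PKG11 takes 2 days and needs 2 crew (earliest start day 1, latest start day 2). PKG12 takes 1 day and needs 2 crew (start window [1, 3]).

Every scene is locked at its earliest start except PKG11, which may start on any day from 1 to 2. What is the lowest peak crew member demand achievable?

PKG11@1: d1:6  d2:4  d3:0 → peak 6
PKG11@2: d1:4  d2:4  d3:2 → peak 4
Best is PKG11@2, peak 4.

4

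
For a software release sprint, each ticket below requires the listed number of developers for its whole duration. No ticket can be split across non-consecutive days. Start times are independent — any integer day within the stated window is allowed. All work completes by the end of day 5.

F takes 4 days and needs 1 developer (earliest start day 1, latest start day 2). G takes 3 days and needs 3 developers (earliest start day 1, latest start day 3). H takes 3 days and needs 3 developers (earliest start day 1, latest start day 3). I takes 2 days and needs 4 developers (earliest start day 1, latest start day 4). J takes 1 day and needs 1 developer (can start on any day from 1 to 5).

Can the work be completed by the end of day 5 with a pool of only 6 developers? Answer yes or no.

no

Total developer-days = 31; over 5 days the average is 31/5 > 6, so some day must exceed 6.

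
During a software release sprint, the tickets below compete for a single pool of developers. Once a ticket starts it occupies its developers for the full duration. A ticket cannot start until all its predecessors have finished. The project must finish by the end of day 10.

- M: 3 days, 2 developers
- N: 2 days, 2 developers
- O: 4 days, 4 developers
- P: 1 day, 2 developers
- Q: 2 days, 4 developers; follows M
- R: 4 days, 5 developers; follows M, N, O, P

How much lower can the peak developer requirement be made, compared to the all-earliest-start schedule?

4

Early-start peak: d1:10  d2:8  d3:6  d4:8  d5:9  d6:5  d7:5  d8:5  d9:0  d10:0 ⇒ 10.
Leveled (M@1, N@4, O@1, P@6, Q@5, R@7): d1:6  d2:6  d3:6  d4:6  d5:6  d6:6  d7:5  d8:5  d9:5  d10:5 ⇒ 6.
Reduction 10 − 6 = 4.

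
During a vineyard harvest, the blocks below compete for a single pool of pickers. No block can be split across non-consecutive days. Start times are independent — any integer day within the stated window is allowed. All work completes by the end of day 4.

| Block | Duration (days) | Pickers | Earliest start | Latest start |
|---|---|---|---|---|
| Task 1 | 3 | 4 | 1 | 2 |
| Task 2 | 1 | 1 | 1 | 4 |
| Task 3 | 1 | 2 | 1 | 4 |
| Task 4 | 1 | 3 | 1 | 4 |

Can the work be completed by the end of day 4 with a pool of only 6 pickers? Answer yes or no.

Schedule Task 1@1, Task 2@1, Task 3@4, Task 4@4: d1:5  d2:4  d3:4  d4:5 — peak 5 ≤ 6.

yes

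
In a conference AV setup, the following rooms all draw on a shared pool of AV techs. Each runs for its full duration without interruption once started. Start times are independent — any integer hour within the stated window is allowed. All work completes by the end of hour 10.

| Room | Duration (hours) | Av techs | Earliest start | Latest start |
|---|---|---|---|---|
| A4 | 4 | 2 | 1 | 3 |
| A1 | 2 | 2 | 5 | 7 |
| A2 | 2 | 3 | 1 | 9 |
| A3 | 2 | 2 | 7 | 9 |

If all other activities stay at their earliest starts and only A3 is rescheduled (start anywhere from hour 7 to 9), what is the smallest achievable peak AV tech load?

A3@7: h1:5  h2:5  h3:2  h4:2  h5:2  h6:2  h7:2  h8:2  h9:0  h10:0 → peak 5
A3@8: h1:5  h2:5  h3:2  h4:2  h5:2  h6:2  h7:0  h8:2  h9:2  h10:0 → peak 5
A3@9: h1:5  h2:5  h3:2  h4:2  h5:2  h6:2  h7:0  h8:0  h9:2  h10:2 → peak 5
Best is A3@7, peak 5.

5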